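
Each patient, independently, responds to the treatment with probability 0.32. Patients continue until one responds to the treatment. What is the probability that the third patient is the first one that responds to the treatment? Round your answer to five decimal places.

0.14797

Geometric (trials to first success), p = 0.32.
P(Y = 3) = (1−p)^2 · p = 0.4624 · 0.32 = 0.1479680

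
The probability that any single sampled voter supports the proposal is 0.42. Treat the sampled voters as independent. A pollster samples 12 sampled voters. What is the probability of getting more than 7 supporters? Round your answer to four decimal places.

0.0760

X ~ Binomial(12, 0.42); P(X ≥ 8) = Σ C(12,k) p^k (1−p)^(12−k) over k:
  k=8: C(12,8)·0.42^8·0.58^4 = 0.054239
  k=9: C(12,9)·0.42^9·0.58^3 = 0.017456
  k=10: C(12,10)·0.42^10·0.58^2 = 0.003792
  k=11: C(12,11)·0.42^11·0.58^1 = 0.000499
  k=12: C(12,12)·0.42^12·0.58^0 = 0.000030
Total = 0.076017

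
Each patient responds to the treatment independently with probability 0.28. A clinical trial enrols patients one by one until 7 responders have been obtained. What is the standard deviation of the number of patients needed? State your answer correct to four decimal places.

8.0178

Y = total patients until the seventh success; negative binomial with r=7, p=0.28.
SD(Y) = √[r(1−p)/p²] = √(64.285714) = 8.017837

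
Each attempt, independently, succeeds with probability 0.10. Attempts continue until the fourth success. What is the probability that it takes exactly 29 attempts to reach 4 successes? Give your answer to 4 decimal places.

0.0235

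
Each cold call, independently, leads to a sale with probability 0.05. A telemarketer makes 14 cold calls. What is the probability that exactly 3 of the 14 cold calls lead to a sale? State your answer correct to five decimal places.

0.02588

X ~ Binomial(n=14, p=0.05).
P(X=3) = C(14,3) · p^3 · (1−p)^11
= 364 · 0.000125 · 0.5688 = 0.0258804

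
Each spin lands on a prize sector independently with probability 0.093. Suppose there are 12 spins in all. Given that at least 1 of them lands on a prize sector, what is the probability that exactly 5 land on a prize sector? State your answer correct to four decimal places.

X ~ Binomial(12, 0.093). Want P(X=5 | X≥1) = P(X=5) / P(X≥1).
P(X=5) = C(12,5)·0.093^5·0.907^7 = 0.002782
P(X≥1) = 1 − 0.309947 = 0.690053
Ratio = 0.002782 / 0.690053 = 0.004032

0.0040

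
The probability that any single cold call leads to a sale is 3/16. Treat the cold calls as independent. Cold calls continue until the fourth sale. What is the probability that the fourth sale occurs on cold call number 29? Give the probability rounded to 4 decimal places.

0.0225

Y = trial on which the fourth success occurs; negative binomial, r=4, p=0.1875.
P(Y=29) = C(28,3) · p^4 · (1−p)^25
= 3276 · 0.001236 · 0.0055665 = 0.022539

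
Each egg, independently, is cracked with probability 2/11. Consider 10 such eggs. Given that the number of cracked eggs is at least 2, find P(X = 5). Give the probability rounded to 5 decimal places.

X ~ Binomial(10, 0.181818). Want P(X=5 | X≥2) = P(X=5) / P(X≥2).
P(X=5) = C(10,5)·0.181818^5·0.818182^5 = 0.0183585
P(X≥2) = 1 − 0.1344306 − 0.2987347 = 0.5668346
Ratio = 0.0183585 / 0.5668346 = 0.0323877

0.03239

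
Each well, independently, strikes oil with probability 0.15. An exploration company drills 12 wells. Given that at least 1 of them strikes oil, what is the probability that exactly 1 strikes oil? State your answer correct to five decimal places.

X ~ Binomial(12, 0.15). Want P(X=1 | X≥1) = P(X=1) / P(X≥1).
P(X=1) = C(12,1)·0.15^1·0.85^11 = 0.3012178
P(X≥1) = 1 − 0.1422418 = 0.8577582
Ratio = 0.3012178 / 0.8577582 = 0.3511687

0.35117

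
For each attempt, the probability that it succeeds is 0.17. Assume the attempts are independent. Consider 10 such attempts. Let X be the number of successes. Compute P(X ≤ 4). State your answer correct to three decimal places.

X ~ Binomial(10, 0.17); P(X ≤ 4) = Σ C(10,k) p^k (1−p)^(10−k) over k:
  k=0: C(10,0)·0.17^0·0.83^10 = 0.15516
  k=1: C(10,1)·0.17^1·0.83^9 = 0.31780
  k=2: C(10,2)·0.17^2·0.83^8 = 0.29291
  k=3: C(10,3)·0.17^3·0.83^7 = 0.15998
  k=4: C(10,4)·0.17^4·0.83^6 = 0.05734
Total = 0.98320

0.983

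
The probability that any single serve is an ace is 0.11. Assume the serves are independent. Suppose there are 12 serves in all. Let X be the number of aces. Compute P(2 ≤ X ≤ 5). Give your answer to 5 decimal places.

X ~ Binomial(12, 0.11); P(2 ≤ X ≤ 5) = Σ C(12,k) p^k (1−p)^(12−k) over k:
  k=2: C(12,2)·0.11^2·0.89^10 = 0.2490172
  k=3: C(12,3)·0.11^3·0.89^9 = 0.1025914
  k=4: C(12,4)·0.11^4·0.89^8 = 0.0285296
  k=5: C(12,5)·0.11^5·0.89^7 = 0.0056418
Total = 0.3857800

0.38578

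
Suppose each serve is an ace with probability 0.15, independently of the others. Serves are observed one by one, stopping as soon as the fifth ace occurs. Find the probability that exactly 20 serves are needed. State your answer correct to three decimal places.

Y = trial on which the fifth success occurs; negative binomial, r=5, p=0.15.
P(Y=20) = C(19,4) · p^5 · (1−p)^15
= 3876 · 7.5937e-05 · 0.087354 = 0.02571

0.026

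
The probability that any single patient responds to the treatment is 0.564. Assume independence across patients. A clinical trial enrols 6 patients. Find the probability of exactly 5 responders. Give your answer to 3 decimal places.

X ~ Binomial(n=6, p=0.564).
P(X=5) = C(6,5) · p^5 · (1−p)^1
= 6 · 0.057068 · 0.436 = 0.14929

0.149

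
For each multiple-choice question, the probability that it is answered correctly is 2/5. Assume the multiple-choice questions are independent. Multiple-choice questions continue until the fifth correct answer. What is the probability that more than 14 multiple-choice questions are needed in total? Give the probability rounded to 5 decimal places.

Needing more than 14 multiple-choice questions ⇔ fewer than 5 successes in the first 14. With X ~ Binomial(14, 0.40), P(Y > 14) = P(X ≤ 4).
  k=0: C(14,0)·0.40^0·0.60^14 = 0.0007836
  k=1: C(14,1)·0.40^1·0.60^13 = 0.0073140
  k=2: C(14,2)·0.40^2·0.60^12 = 0.0316940
  k=3: C(14,3)·0.40^3·0.60^11 = 0.0845172
  k=4: C(14,4)·0.40^4·0.60^10 = 0.1549482
P(X ≤ 4) = 0.2792570

0.27926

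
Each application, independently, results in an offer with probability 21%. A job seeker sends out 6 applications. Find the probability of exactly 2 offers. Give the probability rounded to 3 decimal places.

0.258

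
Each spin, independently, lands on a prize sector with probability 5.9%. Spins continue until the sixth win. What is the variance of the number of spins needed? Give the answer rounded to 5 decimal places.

1621.94772

Y = total spins until the sixth success; negative binomial with r=6, p=0.059.
Var(Y) = r(1−p)/p² = 6·0.941 / 0.059² = 1621.9477162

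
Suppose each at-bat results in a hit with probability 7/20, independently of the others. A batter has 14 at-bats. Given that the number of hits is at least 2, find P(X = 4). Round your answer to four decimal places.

X ~ Binomial(14, 0.35). Want P(X=4 | X≥2) = P(X=4) / P(X≥2).
P(X=4) = C(14,4)·0.35^4·0.65^10 = 0.202227
P(X≥2) = 1 − 0.002403 − 0.018116 = 0.979481
Ratio = 0.202227 / 0.979481 = 0.206464

0.2065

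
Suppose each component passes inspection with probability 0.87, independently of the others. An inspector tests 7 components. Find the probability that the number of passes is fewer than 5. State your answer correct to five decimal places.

X ~ Binomial(7, 0.87); P(X ≤ 4) = Σ C(7,k) p^k (1−p)^(7−k) over k:
  k=0: C(7,0)·0.87^0·0.13^7 = 0.0000006
  k=1: C(7,1)·0.87^1·0.13^6 = 0.0000294
  k=2: C(7,2)·0.87^2·0.13^5 = 0.0005902
  k=3: C(7,3)·0.87^3·0.13^4 = 0.0065826
  k=4: C(7,4)·0.87^4·0.13^3 = 0.0440530
Total = 0.0512558

0.05126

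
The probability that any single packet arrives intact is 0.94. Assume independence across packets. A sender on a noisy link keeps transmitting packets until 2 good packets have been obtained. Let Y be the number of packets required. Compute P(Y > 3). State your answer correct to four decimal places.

0.0104

Needing more than 3 packets ⇔ fewer than 2 successes in the first 3. With X ~ Binomial(3, 0.94), P(Y > 3) = P(X ≤ 1).
  k=0: C(3,0)·0.94^0·0.06^3 = 0.000216
  k=1: C(3,1)·0.94^1·0.06^2 = 0.010152
P(X ≤ 1) = 0.010368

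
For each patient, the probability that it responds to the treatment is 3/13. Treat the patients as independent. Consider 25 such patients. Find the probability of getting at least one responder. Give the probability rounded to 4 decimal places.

0.9986

P(at least one) = 1 − P(none) = 1 − (1 − 0.230769)^25
= 1 − 0.001417 = 0.998583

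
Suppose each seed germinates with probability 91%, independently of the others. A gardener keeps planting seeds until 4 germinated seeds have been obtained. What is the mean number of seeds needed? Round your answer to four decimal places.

Y = total seeds until the fourth success; negative binomial with r=4, p=0.91.
E[Y] = r / p = 4 / 0.91 = 4.395604

4.3956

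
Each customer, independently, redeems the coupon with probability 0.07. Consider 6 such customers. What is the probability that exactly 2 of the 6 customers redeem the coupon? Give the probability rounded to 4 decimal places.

X ~ Binomial(n=6, p=0.07).
P(X=2) = C(6,2) · p^2 · (1−p)^4
= 15 · 0.0049 · 0.74805 = 0.054982

0.0550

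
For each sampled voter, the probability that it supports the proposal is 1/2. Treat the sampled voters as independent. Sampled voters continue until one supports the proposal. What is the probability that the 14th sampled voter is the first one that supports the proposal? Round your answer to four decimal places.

0.0001

Geometric (trials to first success), p = 0.50.
P(Y = 14) = (1−p)^13 · p = 0.00012207 · 0.50 = 0.000061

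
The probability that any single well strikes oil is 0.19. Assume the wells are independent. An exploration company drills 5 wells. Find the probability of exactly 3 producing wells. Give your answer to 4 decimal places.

X ~ Binomial(n=5, p=0.19).
P(X=3) = C(5,3) · p^3 · (1−p)^2
= 10 · 0.006859 · 0.6561 = 0.045002

0.0450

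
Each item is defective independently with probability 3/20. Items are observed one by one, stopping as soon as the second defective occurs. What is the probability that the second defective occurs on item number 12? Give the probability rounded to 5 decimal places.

0.04873

Y = trial on which the second success occurs; negative binomial, r=2, p=0.15.
P(Y=12) = C(11,1) · p^2 · (1−p)^10
= 11 · 0.0225 · 0.19687 = 0.0487264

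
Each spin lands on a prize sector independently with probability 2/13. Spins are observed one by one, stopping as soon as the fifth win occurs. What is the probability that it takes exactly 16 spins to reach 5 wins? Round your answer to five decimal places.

0.01873

Y = trial on which the fifth success occurs; negative binomial, r=5, p=0.153846.
P(Y=16) = C(15,4) · p^5 · (1−p)^11
= 1365 · 8.6185e-05 · 0.1592 = 0.0187287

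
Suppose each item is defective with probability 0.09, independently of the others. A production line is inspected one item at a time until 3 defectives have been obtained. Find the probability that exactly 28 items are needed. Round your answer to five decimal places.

Y = trial on which the third success occurs; negative binomial, r=3, p=0.09.
P(Y=28) = C(27,2) · p^3 · (1−p)^25
= 351 · 0.000729 · 0.094631 = 0.0242142

0.02421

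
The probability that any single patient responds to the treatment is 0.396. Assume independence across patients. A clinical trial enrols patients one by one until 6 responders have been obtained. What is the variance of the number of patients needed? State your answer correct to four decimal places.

Y = total patients until the sixth success; negative binomial with r=6, p=0.396.
Var(Y) = r(1−p)/p² = 6·0.604 / 0.396² = 23.109887

23.1099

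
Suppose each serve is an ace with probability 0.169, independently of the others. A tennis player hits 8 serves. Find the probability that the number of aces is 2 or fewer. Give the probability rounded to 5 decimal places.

X ~ Binomial(8, 0.169); P(X ≤ 2) = Σ C(8,k) p^k (1−p)^(8−k) over k:
  k=0: C(8,0)·0.169^0·0.831^8 = 0.2274093
  k=1: C(8,1)·0.169^1·0.831^7 = 0.3699848
  k=2: C(8,2)·0.169^2·0.831^6 = 0.2633526
Total = 0.8607466

0.86075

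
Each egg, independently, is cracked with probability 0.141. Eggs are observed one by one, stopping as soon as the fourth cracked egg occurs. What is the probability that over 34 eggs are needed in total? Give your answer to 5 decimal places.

0.27445

Needing more than 34 eggs ⇔ fewer than 4 successes in the first 34. With X ~ Binomial(34, 0.141), P(Y > 34) = P(X ≤ 3).
  k=0: C(34,0)·0.141^0·0.859^34 = 0.0056986
  k=1: C(34,1)·0.141^1·0.859^33 = 0.0318033
  k=2: C(34,2)·0.141^2·0.859^32 = 0.0861355
  k=3: C(34,3)·0.141^3·0.859^31 = 0.1508124
P(X ≤ 3) = 0.2744498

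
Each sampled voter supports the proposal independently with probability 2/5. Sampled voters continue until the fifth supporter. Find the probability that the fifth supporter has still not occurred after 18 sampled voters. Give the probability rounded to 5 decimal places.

Needing more than 18 sampled voters ⇔ fewer than 5 successes in the first 18. With X ~ Binomial(18, 0.40), P(Y > 18) = P(X ≤ 4).
  k=0: C(18,0)·0.40^0·0.60^18 = 0.0001016
  k=1: C(18,1)·0.40^1·0.60^17 = 0.0012187
  k=2: C(18,2)·0.40^2·0.60^16 = 0.0069061
  k=3: C(18,3)·0.40^3·0.60^15 = 0.0245549
  k=4: C(18,4)·0.40^4·0.60^14 = 0.0613874
P(X ≤ 4) = 0.0941686

0.09417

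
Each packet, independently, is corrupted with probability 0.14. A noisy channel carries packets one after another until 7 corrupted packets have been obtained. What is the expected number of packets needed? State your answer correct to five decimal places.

Y = total packets until the seventh success; negative binomial with r=7, p=0.14.
E[Y] = r / p = 7 / 0.14 = 50.0000000

50.00000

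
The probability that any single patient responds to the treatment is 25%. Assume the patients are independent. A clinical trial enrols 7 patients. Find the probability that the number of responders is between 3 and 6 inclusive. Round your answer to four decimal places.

X ~ Binomial(7, 0.25); P(3 ≤ X ≤ 6) = Σ C(7,k) p^k (1−p)^(7−k) over k:
  k=3: C(7,3)·0.25^3·0.75^4 = 0.173035
  k=4: C(7,4)·0.25^4·0.75^3 = 0.057678
  k=5: C(7,5)·0.25^5·0.75^2 = 0.011536
  k=6: C(7,6)·0.25^6·0.75^1 = 0.001282
Total = 0.243530

0.2435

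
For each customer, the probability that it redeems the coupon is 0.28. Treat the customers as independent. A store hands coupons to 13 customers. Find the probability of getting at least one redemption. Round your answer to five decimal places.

0.98603

P(at least one) = 1 − P(none) = 1 − (1 − 0.28)^13
= 1 − 0.0139741 = 0.9860259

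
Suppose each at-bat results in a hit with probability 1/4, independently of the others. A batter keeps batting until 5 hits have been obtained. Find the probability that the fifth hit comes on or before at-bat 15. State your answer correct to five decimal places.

0.31351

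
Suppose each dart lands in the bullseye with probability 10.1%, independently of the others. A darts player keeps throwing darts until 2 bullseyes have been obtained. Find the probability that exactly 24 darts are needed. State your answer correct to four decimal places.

Y = trial on which the second success occurs; negative binomial, r=2, p=0.101.
P(Y=24) = C(23,1) · p^2 · (1−p)^22
= 23 · 0.010201 · 0.096098 = 0.022547

0.0225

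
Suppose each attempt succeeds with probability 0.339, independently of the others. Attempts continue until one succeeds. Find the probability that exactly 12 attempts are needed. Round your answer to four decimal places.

0.0036

Geometric (trials to first success), p = 0.339.
P(Y = 12) = (1−p)^11 · p = 0.010525 · 0.339 = 0.003568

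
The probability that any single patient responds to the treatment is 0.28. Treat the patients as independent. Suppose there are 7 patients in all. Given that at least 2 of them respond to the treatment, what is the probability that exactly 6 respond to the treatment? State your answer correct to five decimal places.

0.00388

X ~ Binomial(7, 0.28). Want P(X=6 | X≥2) = P(X=6) / P(X≥2).
P(X=6) = C(7,6)·0.28^6·0.72^1 = 0.0024287
P(X≥2) = 1 − 0.1003061 − 0.2730556 = 0.6266383
Ratio = 0.0024287 / 0.6266383 = 0.0038758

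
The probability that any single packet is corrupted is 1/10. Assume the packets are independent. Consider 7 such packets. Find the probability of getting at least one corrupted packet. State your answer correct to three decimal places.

0.522

P(at least one) = 1 − P(none) = 1 − (1 − 0.10)^7
= 1 − 0.47830 = 0.52170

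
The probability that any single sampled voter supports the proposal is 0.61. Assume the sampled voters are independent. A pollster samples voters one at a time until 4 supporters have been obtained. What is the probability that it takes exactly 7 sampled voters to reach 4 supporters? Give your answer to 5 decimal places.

Y = trial on which the fourth success occurs; negative binomial, r=4, p=0.61.
P(Y=7) = C(6,3) · p^4 · (1−p)^3
= 20 · 0.13846 · 0.059319 = 0.1642643

0.16426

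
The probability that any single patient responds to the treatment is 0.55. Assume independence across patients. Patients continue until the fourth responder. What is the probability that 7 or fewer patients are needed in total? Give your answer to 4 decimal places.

0.6083

Finishing within 7 patients ⇔ at least 4 successes in the first 7. With X ~ Binomial(7, 0.55), P(Y ≤ 7) = 1 − P(X ≤ 3).
  k=0: C(7,0)·0.55^0·0.45^7 = 0.003737
  k=1: C(7,1)·0.55^1·0.45^6 = 0.031969
  k=2: C(7,2)·0.55^2·0.45^5 = 0.117221
  k=3: C(7,3)·0.55^3·0.45^4 = 0.238785
1 − 0.391712 = 0.608288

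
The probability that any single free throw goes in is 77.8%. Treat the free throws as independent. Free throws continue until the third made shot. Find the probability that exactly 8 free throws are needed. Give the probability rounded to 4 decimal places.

0.0053

Y = trial on which the third success occurs; negative binomial, r=3, p=0.778.
P(Y=8) = C(7,2) · p^3 · (1−p)^5
= 21 · 0.47091 · 0.00053922 = 0.005332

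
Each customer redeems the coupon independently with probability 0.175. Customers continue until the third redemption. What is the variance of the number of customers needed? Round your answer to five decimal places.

80.81633

Y = total customers until the third success; negative binomial with r=3, p=0.175.
Var(Y) = r(1−p)/p² = 3·0.825 / 0.175² = 80.8163265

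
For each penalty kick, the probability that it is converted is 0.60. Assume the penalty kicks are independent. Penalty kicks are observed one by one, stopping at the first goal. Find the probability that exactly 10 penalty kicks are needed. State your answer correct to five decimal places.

Geometric (trials to first success), p = 0.60.
P(Y = 10) = (1−p)^9 · p = 0.00026214 · 0.60 = 0.0001573

0.00016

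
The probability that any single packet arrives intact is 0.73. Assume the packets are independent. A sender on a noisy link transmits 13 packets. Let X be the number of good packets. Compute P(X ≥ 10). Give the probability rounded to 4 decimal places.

0.5174

X ~ Binomial(13, 0.73); P(X ≥ 10) = Σ C(13,k) p^k (1−p)^(13−k) over k:
  k=10: C(13,10)·0.73^10·0.27^3 = 0.241928
  k=11: C(13,11)·0.73^11·0.27^2 = 0.178391
  k=12: C(13,12)·0.73^12·0.27^1 = 0.080386
  k=13: C(13,13)·0.73^13·0.27^0 = 0.016718
Total = 0.517424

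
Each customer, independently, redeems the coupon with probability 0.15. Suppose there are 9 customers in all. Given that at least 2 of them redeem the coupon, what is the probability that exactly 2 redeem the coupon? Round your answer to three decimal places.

X ~ Binomial(9, 0.15). Want P(X=2 | X≥2) = P(X=2) / P(X≥2).
P(X=2) = C(9,2)·0.15^2·0.85^7 = 0.25967
P(X≥2) = 1 − 0.23162 − 0.36786 = 0.40052
Ratio = 0.25967 / 0.40052 = 0.64832

0.648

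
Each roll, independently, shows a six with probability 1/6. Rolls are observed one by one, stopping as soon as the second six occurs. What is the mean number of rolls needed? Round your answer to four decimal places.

12.0000

Y = total rolls until the second success; negative binomial with r=2, p=0.166667.
E[Y] = r / p = 2 / 0.166667 = 12.000000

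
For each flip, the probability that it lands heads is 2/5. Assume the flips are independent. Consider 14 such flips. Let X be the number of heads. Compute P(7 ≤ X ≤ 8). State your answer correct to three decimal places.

0.249

X ~ Binomial(14, 0.40); P(7 ≤ X ≤ 8) = Σ C(14,k) p^k (1−p)^(14−k) over k:
  k=7: C(14,7)·0.40^7·0.60^7 = 0.15741
  k=8: C(14,8)·0.40^8·0.60^6 = 0.09182
Total = 0.24923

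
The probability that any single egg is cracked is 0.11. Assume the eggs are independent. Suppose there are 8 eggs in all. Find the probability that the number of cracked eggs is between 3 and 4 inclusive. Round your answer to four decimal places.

0.0481

X ~ Binomial(8, 0.11); P(3 ≤ X ≤ 4) = Σ C(8,k) p^k (1−p)^(8−k) over k:
  k=3: C(8,3)·0.11^3·0.89^5 = 0.041621
  k=4: C(8,4)·0.11^4·0.89^4 = 0.006430
Total = 0.048052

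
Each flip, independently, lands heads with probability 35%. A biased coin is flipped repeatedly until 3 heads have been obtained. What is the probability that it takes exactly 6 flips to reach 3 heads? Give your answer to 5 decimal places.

Y = trial on which the third success occurs; negative binomial, r=3, p=0.35.
P(Y=6) = C(5,2) · p^3 · (1−p)^3
= 10 · 0.042875 · 0.27463 = 0.1177455

0.11775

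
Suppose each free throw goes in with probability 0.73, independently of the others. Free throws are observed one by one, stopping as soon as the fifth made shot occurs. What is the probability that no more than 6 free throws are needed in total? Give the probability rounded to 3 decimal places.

0.487

Finishing within 6 free throws ⇔ at least 5 successes in the first 6. With X ~ Binomial(6, 0.73), P(Y ≤ 6) = 1 − P(X ≤ 4).
  k=0: C(6,0)·0.73^0·0.27^6 = 0.00039
  k=1: C(6,1)·0.73^1·0.27^5 = 0.00628
  k=2: C(6,2)·0.73^2·0.27^4 = 0.04248
  k=3: C(6,3)·0.73^3·0.27^3 = 0.15314
  k=4: C(6,4)·0.73^4·0.27^2 = 0.31053
1 − 0.51283 = 0.48717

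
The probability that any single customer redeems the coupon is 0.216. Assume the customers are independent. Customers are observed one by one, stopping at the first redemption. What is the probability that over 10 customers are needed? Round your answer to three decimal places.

Y = number of customers to the first success; geometric, p = 0.216.
P(Y > 10) = P(first 10 all fail) = (1−p)^10 = 0.08773

0.088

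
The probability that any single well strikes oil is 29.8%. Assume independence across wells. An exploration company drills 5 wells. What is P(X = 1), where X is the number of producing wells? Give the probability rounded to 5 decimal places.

0.36186

X ~ Binomial(n=5, p=0.298).
P(X=1) = C(5,1) · p^1 · (1−p)^4
= 5 · 0.298 · 0.24286 = 0.3618551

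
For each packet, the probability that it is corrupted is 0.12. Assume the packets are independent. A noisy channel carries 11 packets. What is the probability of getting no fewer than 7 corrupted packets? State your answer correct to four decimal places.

0.0001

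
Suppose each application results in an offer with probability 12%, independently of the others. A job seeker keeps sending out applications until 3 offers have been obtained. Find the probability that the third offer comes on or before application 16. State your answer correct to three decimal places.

0.300

Finishing within 16 applications ⇔ at least 3 successes in the first 16. With X ~ Binomial(16, 0.12), P(Y ≤ 16) = 1 − P(X ≤ 2).
  k=0: C(16,0)·0.12^0·0.88^16 = 0.12934
  k=1: C(16,1)·0.12^1·0.88^15 = 0.28219
  k=2: C(16,2)·0.12^2·0.88^14 = 0.28860
1 − 0.70013 = 0.29987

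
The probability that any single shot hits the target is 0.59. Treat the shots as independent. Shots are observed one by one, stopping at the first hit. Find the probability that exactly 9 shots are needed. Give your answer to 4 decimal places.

Geometric (trials to first success), p = 0.59.
P(Y = 9) = (1−p)^8 · p = 0.00079849 · 0.59 = 0.000471

0.0005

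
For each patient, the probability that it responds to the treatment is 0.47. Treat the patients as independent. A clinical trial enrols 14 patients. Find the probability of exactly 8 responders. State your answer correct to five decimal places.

0.15849

X ~ Binomial(n=14, p=0.47).
P(X=8) = C(14,8) · p^8 · (1−p)^6
= 3003 · 0.0023811 · 0.022164 = 0.1584869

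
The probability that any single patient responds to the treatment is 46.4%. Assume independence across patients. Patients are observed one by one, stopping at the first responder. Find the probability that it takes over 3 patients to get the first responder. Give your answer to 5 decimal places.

0.15399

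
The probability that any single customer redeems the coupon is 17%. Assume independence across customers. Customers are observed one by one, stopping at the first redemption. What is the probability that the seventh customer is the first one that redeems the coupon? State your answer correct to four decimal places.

0.0556

Geometric (trials to first success), p = 0.17.
P(Y = 7) = (1−p)^6 · p = 0.32694 · 0.17 = 0.055580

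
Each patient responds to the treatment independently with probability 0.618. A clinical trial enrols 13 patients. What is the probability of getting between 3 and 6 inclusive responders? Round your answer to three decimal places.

0.189

X ~ Binomial(13, 0.618); P(3 ≤ X ≤ 6) = Σ C(13,k) p^k (1−p)^(13−k) over k:
  k=3: C(13,3)·0.618^3·0.382^10 = 0.00447
  k=4: C(13,4)·0.618^4·0.382^9 = 0.01806
  k=5: C(13,5)·0.618^5·0.382^8 = 0.05261
  k=6: C(13,6)·0.618^6·0.382^7 = 0.11347
Total = 0.18861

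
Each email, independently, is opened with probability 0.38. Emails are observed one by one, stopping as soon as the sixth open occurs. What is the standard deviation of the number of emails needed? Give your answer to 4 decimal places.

5.0756

Y = total emails until the sixth success; negative binomial with r=6, p=0.38.
SD(Y) = √[r(1−p)/p²] = √(25.761773) = 5.075606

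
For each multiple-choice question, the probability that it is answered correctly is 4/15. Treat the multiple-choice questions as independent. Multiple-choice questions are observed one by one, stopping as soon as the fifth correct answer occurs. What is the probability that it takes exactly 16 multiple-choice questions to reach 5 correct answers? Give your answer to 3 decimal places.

Y = trial on which the fifth success occurs; negative binomial, r=5, p=0.266667.
P(Y=16) = C(15,4) · p^5 · (1−p)^11
= 1365 · 0.0013485 · 0.032985 = 0.06071

0.061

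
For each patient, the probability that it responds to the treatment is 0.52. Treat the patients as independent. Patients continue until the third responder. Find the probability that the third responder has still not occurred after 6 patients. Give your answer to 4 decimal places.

0.3070

Needing more than 6 patients ⇔ fewer than 3 successes in the first 6. With X ~ Binomial(6, 0.52), P(Y > 6) = P(X ≤ 2).
  k=0: C(6,0)·0.52^0·0.48^6 = 0.012231
  k=1: C(6,1)·0.52^1·0.48^5 = 0.079499
  k=2: C(6,2)·0.52^2·0.48^4 = 0.215309
P(X ≤ 2) = 0.307039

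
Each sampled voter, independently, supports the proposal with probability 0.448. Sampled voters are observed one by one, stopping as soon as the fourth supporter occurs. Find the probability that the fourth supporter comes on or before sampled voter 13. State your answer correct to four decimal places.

0.9047

Finishing within 13 sampled voters ⇔ at least 4 successes in the first 13. With X ~ Binomial(13, 0.448), P(Y ≤ 13) = 1 − P(X ≤ 3).
  k=0: C(13,0)·0.448^0·0.552^13 = 0.000442
  k=1: C(13,1)·0.448^1·0.552^12 = 0.004661
  k=2: C(13,2)·0.448^2·0.552^11 = 0.022698
  k=3: C(13,3)·0.448^3·0.552^10 = 0.067545
1 − 0.095345 = 0.904655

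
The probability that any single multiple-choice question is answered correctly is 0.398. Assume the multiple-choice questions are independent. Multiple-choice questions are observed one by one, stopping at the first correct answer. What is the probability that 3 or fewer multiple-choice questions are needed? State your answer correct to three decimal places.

0.782

Y = number of multiple-choice questions to the first success; geometric, p = 0.398.
P(Y ≤ 3) = 1 − (1−p)^3 = 1 − 0.21817 = 0.78183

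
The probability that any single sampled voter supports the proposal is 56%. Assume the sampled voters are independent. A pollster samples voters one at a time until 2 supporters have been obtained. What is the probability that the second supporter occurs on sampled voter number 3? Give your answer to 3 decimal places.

0.276

Y = trial on which the second success occurs; negative binomial, r=2, p=0.56.
P(Y=3) = C(2,1) · p^2 · (1−p)^1
= 2 · 0.3136 · 0.44 = 0.27597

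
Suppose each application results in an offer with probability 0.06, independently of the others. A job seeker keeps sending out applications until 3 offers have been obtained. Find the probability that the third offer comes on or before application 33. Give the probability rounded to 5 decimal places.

Finishing within 33 applications ⇔ at least 3 successes in the first 33. With X ~ Binomial(33, 0.06), P(Y ≤ 33) = 1 − P(X ≤ 2).
  k=0: C(33,0)·0.06^0·0.94^33 = 0.1297834
  k=1: C(33,1)·0.06^1·0.94^32 = 0.2733736
  k=2: C(33,2)·0.06^2·0.94^31 = 0.2791900
1 − 0.6823470 = 0.3176530

0.31765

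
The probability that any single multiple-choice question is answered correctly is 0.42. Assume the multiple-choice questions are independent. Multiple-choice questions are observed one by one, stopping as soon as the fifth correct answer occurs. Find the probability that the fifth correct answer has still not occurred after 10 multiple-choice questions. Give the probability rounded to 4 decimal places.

0.5822

Needing more than 10 multiple-choice questions ⇔ fewer than 5 successes in the first 10. With X ~ Binomial(10, 0.42), P(Y > 10) = P(X ≤ 4).
  k=0: C(10,0)·0.42^0·0.58^10 = 0.004308
  k=1: C(10,1)·0.42^1·0.58^9 = 0.031196
  k=2: C(10,2)·0.42^2·0.58^8 = 0.101656
  k=3: C(10,3)·0.42^3·0.58^7 = 0.196302
  k=4: C(10,4)·0.42^4·0.58^6 = 0.248762
P(X ≤ 4) = 0.582225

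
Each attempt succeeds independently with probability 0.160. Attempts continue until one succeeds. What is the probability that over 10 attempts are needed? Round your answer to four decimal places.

0.1749

Y = number of attempts to the first success; geometric, p = 0.16.
P(Y > 10) = P(first 10 all fail) = (1−p)^10 = 0.174901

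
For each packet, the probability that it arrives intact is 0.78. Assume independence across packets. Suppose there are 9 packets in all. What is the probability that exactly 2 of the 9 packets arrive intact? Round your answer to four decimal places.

X ~ Binomial(n=9, p=0.78).
P(X=2) = C(9,2) · p^2 · (1−p)^7
= 36 · 0.6084 · 2.4944e-05 = 0.000546

0.0005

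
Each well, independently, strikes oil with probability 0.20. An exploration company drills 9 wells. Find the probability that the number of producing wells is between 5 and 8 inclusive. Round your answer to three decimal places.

X ~ Binomial(9, 0.20); P(5 ≤ X ≤ 8) = Σ C(9,k) p^k (1−p)^(9−k) over k:
  k=5: C(9,5)·0.20^5·0.80^4 = 0.01652
  k=6: C(9,6)·0.20^6·0.80^3 = 0.00275
  k=7: C(9,7)·0.20^7·0.80^2 = 0.00029
  k=8: C(9,8)·0.20^8·0.80^1 = 0.00002
Total = 0.01958

0.020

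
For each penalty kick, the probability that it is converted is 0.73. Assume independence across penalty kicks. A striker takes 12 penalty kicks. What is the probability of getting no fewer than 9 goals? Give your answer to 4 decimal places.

0.5863

X ~ Binomial(12, 0.73); P(X ≥ 9) = Σ C(12,k) p^k (1−p)^(12−k) over k:
  k=9: C(12,9)·0.73^9·0.27^3 = 0.254929
  k=10: C(12,10)·0.73^10·0.27^2 = 0.206776
  k=11: C(12,11)·0.73^11·0.27^1 = 0.101647
  k=12: C(12,12)·0.73^12·0.27^0 = 0.022902
Total = 0.586255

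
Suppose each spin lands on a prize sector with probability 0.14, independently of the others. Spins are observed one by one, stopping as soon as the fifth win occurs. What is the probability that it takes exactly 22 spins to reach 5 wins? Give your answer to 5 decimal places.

Y = trial on which the fifth success occurs; negative binomial, r=5, p=0.14.
P(Y=22) = C(21,4) · p^5 · (1−p)^17
= 5985 · 5.3782e-05 · 0.076997 = 0.0247844

0.02478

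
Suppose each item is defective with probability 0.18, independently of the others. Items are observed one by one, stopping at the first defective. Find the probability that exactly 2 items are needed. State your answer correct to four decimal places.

Geometric (trials to first success), p = 0.18.
P(Y = 2) = (1−p)^1 · p = 0.82 · 0.18 = 0.147600

0.1476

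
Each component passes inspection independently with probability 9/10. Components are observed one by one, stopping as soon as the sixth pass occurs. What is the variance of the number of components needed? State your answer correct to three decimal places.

0.741

Y = total components until the sixth success; negative binomial with r=6, p=0.90.
Var(Y) = r(1−p)/p² = 6·0.10 / 0.90² = 0.74074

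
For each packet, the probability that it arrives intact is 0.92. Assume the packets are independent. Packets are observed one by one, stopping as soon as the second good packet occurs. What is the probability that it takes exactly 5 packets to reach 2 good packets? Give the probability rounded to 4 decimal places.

Y = trial on which the second success occurs; negative binomial, r=2, p=0.92.
P(Y=5) = C(4,1) · p^2 · (1−p)^3
= 4 · 0.8464 · 0.000512 = 0.001733

0.0017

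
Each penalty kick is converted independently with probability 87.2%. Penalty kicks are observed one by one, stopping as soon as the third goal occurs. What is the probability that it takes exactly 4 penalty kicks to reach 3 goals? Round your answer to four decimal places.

Y = trial on which the third success occurs; negative binomial, r=3, p=0.872.
P(Y=4) = C(3,2) · p^3 · (1−p)^1
= 3 · 0.66305 · 0.128 = 0.254613

0.2546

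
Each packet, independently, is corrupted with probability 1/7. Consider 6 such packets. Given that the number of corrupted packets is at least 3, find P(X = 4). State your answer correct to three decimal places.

X ~ Binomial(6, 0.142857). Want P(X=4 | X≥3) = P(X=4) / P(X≥3).
P(X=4) = C(6,4)·0.142857^4·0.857143^2 = 0.00459
P(X≥3) = 1 − 0.39657 − 0.39657 − 0.16524 = 0.04162
Ratio = 0.00459 / 0.04162 = 0.11027

0.110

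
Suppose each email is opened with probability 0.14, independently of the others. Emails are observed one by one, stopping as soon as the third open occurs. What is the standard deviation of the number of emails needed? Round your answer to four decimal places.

Y = total emails until the third success; negative binomial with r=3, p=0.14.
SD(Y) = √[r(1−p)/p²] = √(131.632653) = 11.473127

11.4731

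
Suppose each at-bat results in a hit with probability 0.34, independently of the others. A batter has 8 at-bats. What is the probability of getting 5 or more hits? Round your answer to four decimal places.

X ~ Binomial(8, 0.34); P(X ≥ 5) = Σ C(8,k) p^k (1−p)^(8−k) over k:
  k=5: C(8,5)·0.34^5·0.66^3 = 0.073150
  k=6: C(8,6)·0.34^6·0.66^2 = 0.018842
  k=7: C(8,7)·0.34^7·0.66^1 = 0.002773
  k=8: C(8,8)·0.34^8·0.66^0 = 0.000179
Total = 0.094943

0.0949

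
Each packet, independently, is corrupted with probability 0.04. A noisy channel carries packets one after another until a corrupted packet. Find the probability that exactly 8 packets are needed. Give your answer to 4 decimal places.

Geometric (trials to first success), p = 0.04.
P(Y = 8) = (1−p)^7 · p = 0.75145 · 0.04 = 0.030058

0.0301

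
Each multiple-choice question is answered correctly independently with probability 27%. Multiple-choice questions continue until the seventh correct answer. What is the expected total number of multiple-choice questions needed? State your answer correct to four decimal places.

25.9259

Y = total multiple-choice questions until the seventh success; negative binomial with r=7, p=0.27.
E[Y] = r / p = 7 / 0.27 = 25.925926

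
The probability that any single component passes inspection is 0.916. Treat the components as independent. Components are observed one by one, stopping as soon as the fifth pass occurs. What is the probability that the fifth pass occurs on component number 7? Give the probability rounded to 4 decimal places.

Y = trial on which the fifth success occurs; negative binomial, r=5, p=0.916.
P(Y=7) = C(6,4) · p^5 · (1−p)^2
= 15 · 0.64488 · 0.007056 = 0.068254

0.0683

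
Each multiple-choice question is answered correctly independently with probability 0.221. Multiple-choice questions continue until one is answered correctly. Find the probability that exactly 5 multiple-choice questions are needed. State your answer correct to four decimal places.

0.0814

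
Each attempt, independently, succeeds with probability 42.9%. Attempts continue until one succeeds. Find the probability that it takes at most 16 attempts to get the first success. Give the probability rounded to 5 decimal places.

Y = number of attempts to the first success; geometric, p = 0.429.
P(Y ≤ 16) = 1 − (1−p)^16 = 1 − 0.0001277 = 0.9998723

0.99987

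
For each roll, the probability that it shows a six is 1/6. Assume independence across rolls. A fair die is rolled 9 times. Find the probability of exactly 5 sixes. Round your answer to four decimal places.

0.0078

X ~ Binomial(n=9, p=0.166667).
P(X=5) = C(9,5) · p^5 · (1−p)^4
= 126 · 0.0001286 · 0.48225 = 0.007814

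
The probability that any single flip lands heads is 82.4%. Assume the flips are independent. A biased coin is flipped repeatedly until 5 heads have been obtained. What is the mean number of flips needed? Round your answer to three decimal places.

Y = total flips until the fifth success; negative binomial with r=5, p=0.824.
E[Y] = r / p = 5 / 0.824 = 6.06796

6.068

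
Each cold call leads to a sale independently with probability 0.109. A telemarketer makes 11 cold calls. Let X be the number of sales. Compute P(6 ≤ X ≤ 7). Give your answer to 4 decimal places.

0.0005

X ~ Binomial(11, 0.109); P(6 ≤ X ≤ 7) = Σ C(11,k) p^k (1−p)^(11−k) over k:
  k=6: C(11,6)·0.109^6·0.891^5 = 0.000435
  k=7: C(11,7)·0.109^7·0.891^4 = 0.000038
Total = 0.000473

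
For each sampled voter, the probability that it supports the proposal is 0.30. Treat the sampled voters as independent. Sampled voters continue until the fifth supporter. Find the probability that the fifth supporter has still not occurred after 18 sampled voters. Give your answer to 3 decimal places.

Needing more than 18 sampled voters ⇔ fewer than 5 successes in the first 18. With X ~ Binomial(18, 0.30), P(Y > 18) = P(X ≤ 4).
  k=0: C(18,0)·0.30^0·0.70^18 = 0.00163
  k=1: C(18,1)·0.30^1·0.70^17 = 0.01256
  k=2: C(18,2)·0.30^2·0.70^16 = 0.04576
  k=3: C(18,3)·0.30^3·0.70^15 = 0.10460
  k=4: C(18,4)·0.30^4·0.70^14 = 0.16810
P(X ≤ 4) = 0.33265

0.333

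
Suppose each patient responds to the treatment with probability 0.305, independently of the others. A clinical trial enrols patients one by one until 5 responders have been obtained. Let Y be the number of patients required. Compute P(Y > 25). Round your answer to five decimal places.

Needing more than 25 patients ⇔ fewer than 5 successes in the first 25. With X ~ Binomial(25, 0.305), P(Y > 25) = P(X ≤ 4).
  k=0: C(25,0)·0.305^0·0.695^25 = 0.0001121
  k=1: C(25,1)·0.305^1·0.695^24 = 0.0012299
  k=2: C(25,2)·0.305^2·0.695^23 = 0.0064770
  k=3: C(25,3)·0.305^3·0.695^22 = 0.0217918
  k=4: C(25,4)·0.305^4·0.695^21 = 0.0525982
P(X ≤ 4) = 0.0822090

0.08221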